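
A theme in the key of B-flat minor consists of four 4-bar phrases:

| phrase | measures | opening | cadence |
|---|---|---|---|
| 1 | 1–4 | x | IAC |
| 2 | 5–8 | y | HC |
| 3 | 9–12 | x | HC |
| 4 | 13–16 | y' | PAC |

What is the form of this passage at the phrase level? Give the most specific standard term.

Four phrases in two halves: the first half (measures 1–8) ends with a half cadence, the second (mm. 9–16) with a perfect authentic cadence — a large antecedent–consequent pair, i.e. a double period.
Phrase 3 begins with the same material as phrase 1, making it parallel.

parallel double period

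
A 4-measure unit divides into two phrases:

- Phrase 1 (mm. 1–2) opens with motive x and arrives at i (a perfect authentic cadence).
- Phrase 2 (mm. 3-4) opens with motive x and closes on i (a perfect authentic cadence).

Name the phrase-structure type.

Both phrases have the same opening (x) and the same cadence (perfect authentic cadence): the second is a restatement, not a consequent, so this is a repeated phrase rather than a period.

repeated phrase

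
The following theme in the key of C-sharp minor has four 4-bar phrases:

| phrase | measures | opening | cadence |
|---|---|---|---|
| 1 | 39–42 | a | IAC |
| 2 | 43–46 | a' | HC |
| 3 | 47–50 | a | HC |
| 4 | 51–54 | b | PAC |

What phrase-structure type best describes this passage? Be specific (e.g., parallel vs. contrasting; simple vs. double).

Four phrases in two halves: the first half (measures 39–46) ends with a half cadence, the second (bars 47-54) with a perfect authentic cadence — a large antecedent–consequent pair, i.e. a double period.
Phrase 3 begins with the same material as phrase 1, making it parallel.

parallel double period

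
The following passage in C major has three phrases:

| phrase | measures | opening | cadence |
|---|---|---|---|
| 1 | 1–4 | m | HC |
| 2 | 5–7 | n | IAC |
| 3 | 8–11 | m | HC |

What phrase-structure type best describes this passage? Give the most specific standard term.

phrase group

The final phrase closes with a half cadence, which is not stronger than the preceding imperfect authentic cadence; the 3 phrases lack an overall antecedent–consequent design and so form a phrase group.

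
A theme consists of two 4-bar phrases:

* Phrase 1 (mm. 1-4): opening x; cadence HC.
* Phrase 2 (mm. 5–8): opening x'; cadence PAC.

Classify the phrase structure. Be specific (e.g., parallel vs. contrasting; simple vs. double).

Phrase 1 ends with a half cadence (weaker) and phrase 2 with a perfect authentic cadence (stronger): antecedent + consequent = a period.
The two phrases open with the same material (x / x'), so the period is parallel.

parallel period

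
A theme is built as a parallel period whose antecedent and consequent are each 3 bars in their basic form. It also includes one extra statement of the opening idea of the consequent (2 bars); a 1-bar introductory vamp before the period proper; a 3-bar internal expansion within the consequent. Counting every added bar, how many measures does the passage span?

Basic parallel period: 3 + 3 = 6 bars.
6 (basic form) + 2 (extra statement) + 1 (introduction) + 3 (internal expansion) = 12.

12 measures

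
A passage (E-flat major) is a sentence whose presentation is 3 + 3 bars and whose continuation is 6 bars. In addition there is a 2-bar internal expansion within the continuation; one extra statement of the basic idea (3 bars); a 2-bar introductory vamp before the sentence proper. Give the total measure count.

Basic sentence: 3 + 3 + 6 = 12 bars.
12 (basic form) + 2 (internal expansion) + 3 (extra statement) + 2 (introduction) = 19.

19 measures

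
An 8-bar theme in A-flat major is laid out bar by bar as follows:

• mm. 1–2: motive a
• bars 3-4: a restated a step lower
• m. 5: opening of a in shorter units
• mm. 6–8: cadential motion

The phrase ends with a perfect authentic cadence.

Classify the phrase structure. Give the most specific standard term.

sentence

Basic idea (mm. 1–2) + its repetition (measures 3–4) form the presentation; fragmentation and cadence (mm. 5–8) form the continuation — the 8-bar whole is a sentence.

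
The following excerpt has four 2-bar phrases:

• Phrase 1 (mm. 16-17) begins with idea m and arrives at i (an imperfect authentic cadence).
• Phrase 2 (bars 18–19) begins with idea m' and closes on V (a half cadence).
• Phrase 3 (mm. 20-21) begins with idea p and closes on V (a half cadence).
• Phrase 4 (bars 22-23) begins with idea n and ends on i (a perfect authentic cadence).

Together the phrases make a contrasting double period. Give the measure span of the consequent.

measures 20–23

In a double period the first pair of phrases (ending half cadence) is the large antecedent and the second pair (ending perfect authentic cadence) is the large consequent; the consequent is measures 20–23.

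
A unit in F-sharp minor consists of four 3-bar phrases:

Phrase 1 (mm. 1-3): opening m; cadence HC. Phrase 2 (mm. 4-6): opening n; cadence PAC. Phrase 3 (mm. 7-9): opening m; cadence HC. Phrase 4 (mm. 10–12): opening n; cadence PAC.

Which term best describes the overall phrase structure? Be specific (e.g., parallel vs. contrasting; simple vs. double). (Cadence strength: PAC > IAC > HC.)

repeated period

The cadence pattern HC–PAC–HC–PAC is weak–strong twice, and phrases 3–4 restate phrases 1–2: a period heard twice, not a double period (which would end weakly at phrase 2).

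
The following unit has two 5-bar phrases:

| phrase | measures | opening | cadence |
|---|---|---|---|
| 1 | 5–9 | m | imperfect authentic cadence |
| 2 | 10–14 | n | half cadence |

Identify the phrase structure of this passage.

phrase group

The second phrase closes with a half cadence, which is not stronger than the first phrase's imperfect authentic cadence; without a weak→strong cadential pair there is no antecedent–consequent relationship, so this is a phrase group rather than a period.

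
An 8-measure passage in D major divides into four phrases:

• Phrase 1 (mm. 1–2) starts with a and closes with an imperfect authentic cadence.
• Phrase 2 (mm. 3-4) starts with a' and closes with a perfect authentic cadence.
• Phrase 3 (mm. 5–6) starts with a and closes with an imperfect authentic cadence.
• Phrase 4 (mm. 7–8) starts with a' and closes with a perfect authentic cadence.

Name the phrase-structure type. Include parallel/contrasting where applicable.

The cadence pattern IAC–PAC–IAC–PAC is weak–strong twice, and phrases 3–4 restate phrases 1–2: a period heard twice, not a double period (which would end weakly at phrase 2).

repeated period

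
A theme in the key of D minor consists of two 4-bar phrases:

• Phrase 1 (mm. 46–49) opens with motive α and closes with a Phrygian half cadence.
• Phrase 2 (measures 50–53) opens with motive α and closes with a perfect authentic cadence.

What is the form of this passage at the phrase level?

parallel period

Phrase 1 ends with a Phrygian half cadence (weaker) and phrase 2 with a perfect authentic cadence (stronger): antecedent + consequent = a period.
The two phrases open with the same material (α / α), so the period is parallel.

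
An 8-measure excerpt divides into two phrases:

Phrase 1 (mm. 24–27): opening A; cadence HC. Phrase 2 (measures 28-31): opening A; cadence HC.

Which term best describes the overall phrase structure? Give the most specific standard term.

repeated phrase

Both phrases have the same opening (A) and the same cadence (half cadence): the second is a restatement, not a consequent, so this is a repeated phrase rather than a period.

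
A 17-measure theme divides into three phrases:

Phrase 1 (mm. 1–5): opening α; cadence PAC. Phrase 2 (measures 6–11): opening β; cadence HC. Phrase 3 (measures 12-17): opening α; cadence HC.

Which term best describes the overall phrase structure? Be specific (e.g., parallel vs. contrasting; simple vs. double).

The final phrase closes with a half cadence, which is not stronger than the preceding half cadence; the 3 phrases lack an overall antecedent–consequent design and so form a phrase group.

phrase group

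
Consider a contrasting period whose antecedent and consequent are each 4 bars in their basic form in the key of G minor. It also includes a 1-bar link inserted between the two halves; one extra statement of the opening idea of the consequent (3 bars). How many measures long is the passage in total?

Basic contrasting period: 4 + 4 = 8 bars.
8 (basic form) + 1 (link) + 3 (extra statement) = 12.

12 measures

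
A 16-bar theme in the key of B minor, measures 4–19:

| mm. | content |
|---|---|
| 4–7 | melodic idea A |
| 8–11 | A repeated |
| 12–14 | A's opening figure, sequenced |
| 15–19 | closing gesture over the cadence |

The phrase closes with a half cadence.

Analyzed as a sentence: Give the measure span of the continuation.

measures 12–19

After the presentation (mm. 4–11), the continuation covers the fragmentation through the cadence: bars 12–19.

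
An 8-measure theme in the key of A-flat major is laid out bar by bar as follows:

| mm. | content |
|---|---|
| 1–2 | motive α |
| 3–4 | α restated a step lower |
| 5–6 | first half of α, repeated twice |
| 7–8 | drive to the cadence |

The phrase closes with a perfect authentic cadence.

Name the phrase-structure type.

sentence

Basic idea (measures 1–2) + its repetition (mm. 3-4) form the presentation; fragmentation and cadence (bars 5-8) form the continuation — the 8-bar whole is a sentence.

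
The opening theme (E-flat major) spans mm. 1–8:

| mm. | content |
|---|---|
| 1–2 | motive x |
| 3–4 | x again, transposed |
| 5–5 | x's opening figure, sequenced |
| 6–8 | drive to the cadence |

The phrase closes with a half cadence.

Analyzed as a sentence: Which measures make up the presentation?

measures 1–4

The presentation of a sentence is the basic idea (measures 1–2) plus its repetition (mm. 3–4); the presentation is therefore bars 1-4.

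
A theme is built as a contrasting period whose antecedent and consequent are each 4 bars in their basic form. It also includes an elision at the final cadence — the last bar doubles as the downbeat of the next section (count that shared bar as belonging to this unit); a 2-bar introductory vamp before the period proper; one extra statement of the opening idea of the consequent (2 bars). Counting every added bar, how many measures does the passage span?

Basic contrasting period: 4 + 4 = 8 bars.
8 (basic form) + 2 (introduction) + 2 (extra statement) = 12.
The elision shares a bar with the next section but does not change this unit's count.

12 measures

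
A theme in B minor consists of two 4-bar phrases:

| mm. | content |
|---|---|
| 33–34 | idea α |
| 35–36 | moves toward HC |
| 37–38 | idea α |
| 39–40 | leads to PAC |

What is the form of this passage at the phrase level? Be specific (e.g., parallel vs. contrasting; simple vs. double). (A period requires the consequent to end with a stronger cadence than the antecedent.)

parallel period

Phrase 1 ends with a half cadence (weaker) and phrase 2 with a perfect authentic cadence (stronger): antecedent + consequent = a period.
The two phrases open with the same material (α / α), so the period is parallel.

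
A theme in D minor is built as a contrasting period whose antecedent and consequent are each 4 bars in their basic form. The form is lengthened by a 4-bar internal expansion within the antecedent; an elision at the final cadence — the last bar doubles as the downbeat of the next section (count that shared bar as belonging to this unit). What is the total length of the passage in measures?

Basic contrasting period: 4 + 4 = 8 bars.
8 (basic form) + 4 (internal expansion) = 12.
The elision shares a bar with the next section but does not change this unit's count.

12 measures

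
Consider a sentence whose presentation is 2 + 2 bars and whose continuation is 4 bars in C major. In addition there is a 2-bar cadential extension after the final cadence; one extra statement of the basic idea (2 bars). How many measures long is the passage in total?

12 measures

Basic sentence: 2 + 2 + 4 = 8 bars.
8 (basic form) + 2 (cadential extension) + 2 (extra statement) = 12.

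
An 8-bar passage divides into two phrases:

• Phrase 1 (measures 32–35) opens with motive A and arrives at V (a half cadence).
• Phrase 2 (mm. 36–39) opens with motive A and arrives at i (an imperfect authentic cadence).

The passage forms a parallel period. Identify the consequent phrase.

The phrase ending with the weaker cadence (half cadence) is the antecedent; the one ending more conclusively (imperfect authentic cadence) is the consequent. The consequent is phrase 2.

phrase 2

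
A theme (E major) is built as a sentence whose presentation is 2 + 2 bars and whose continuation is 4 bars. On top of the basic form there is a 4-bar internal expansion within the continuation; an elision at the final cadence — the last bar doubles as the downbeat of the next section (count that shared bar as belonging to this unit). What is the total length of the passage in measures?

12 measures

Basic sentence: 2 + 2 + 4 = 8 bars.
8 (basic form) + 4 (internal expansion) = 12.
The elision shares a bar with the next section but does not change this unit's count.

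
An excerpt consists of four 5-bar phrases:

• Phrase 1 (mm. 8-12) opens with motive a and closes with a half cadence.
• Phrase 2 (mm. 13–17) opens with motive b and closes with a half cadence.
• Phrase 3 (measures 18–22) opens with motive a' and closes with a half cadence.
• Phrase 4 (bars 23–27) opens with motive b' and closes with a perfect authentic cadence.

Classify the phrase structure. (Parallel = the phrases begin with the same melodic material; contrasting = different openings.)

Four phrases in two halves: the first half (mm. 8–17) ends with a half cadence, the second (mm. 18–27) with a perfect authentic cadence — a large antecedent–consequent pair, i.e. a double period.
Phrase 3 begins with the same material as phrase 1, making it parallel.

parallel double period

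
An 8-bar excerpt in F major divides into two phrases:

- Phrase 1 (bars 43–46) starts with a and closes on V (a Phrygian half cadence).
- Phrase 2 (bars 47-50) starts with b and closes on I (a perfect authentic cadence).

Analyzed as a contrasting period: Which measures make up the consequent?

The antecedent is the phrase ending with the weaker cadence (Phrygian half cadence, phrase 1) and the consequent the one ending more conclusively (perfect authentic cadence, phrase 2); the consequent is mm. 47–50.

measures 47–50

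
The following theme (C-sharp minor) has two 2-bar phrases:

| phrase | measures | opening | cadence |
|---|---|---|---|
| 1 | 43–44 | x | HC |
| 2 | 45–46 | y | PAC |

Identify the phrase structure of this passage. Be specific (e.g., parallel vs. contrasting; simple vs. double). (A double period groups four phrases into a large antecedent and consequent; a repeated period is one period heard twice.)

contrasting period

Phrase 1 ends with a half cadence (weaker) and phrase 2 with a perfect authentic cadence (stronger): antecedent + consequent = a period.
The two phrases open with different material (x / y), so the period is contrasting.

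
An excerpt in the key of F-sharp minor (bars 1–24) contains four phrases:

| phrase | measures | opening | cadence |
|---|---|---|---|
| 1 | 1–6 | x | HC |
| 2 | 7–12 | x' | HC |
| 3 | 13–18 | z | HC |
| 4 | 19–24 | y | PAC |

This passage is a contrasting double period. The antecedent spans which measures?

measures 1–12

In a double period the four phrases pair into a large antecedent (phrases 1–2, ending half cadence) and a large consequent (phrases 3–4, ending perfect authentic cadence). The antecedent spans bars 1-12.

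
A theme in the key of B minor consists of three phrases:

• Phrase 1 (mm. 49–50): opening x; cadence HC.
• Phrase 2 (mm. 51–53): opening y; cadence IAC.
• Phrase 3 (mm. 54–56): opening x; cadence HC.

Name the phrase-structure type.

The final phrase closes with a half cadence, which is not stronger than the preceding imperfect authentic cadence; the 3 phrases lack an overall antecedent–consequent design and so form a phrase group.

phrase group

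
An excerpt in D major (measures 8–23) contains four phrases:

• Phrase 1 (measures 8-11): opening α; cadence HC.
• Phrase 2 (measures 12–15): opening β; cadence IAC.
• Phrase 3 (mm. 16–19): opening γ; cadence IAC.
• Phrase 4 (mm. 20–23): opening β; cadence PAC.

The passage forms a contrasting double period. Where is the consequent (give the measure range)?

measures 16–23

In a double period the four phrases pair into a large antecedent (phrases 1–2, ending imperfect authentic cadence) and a large consequent (phrases 3–4, ending perfect authentic cadence). The consequent spans measures 16–23.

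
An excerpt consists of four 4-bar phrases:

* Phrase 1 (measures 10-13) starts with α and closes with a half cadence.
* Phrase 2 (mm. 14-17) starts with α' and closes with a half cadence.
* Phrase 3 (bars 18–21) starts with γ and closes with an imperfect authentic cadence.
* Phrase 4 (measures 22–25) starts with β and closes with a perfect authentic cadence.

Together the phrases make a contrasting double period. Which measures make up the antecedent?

In a double period the first pair of phrases (ending half cadence) is the large antecedent and the second pair (ending perfect authentic cadence) is the large consequent; the antecedent is measures 10–17.

measures 10–17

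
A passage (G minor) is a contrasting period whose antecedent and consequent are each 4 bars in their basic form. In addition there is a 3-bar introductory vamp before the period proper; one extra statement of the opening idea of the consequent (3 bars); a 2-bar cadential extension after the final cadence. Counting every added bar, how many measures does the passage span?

16 measures

Basic contrasting period: 4 + 4 = 8 bars.
8 (basic form) + 3 (introduction) + 3 (extra statement) + 2 (cadential extension) = 16.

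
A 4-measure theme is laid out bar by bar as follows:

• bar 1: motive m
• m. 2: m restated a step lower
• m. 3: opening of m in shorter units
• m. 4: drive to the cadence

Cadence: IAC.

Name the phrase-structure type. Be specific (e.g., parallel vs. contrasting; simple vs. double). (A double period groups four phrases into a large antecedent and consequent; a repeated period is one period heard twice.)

sentence

Basic idea (measure 1) + its repetition (m. 2) form the presentation; fragmentation and cadence (mm. 3–4) form the continuation — the 4-bar whole is a sentence.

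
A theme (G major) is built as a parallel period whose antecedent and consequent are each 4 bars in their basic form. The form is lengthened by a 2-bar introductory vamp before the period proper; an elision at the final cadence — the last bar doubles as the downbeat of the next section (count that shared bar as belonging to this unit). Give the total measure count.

Basic parallel period: 4 + 4 = 8 bars.
8 (basic form) + 2 (introduction) = 10.
The elision shares a bar with the next section but does not change this unit's count.

10 measures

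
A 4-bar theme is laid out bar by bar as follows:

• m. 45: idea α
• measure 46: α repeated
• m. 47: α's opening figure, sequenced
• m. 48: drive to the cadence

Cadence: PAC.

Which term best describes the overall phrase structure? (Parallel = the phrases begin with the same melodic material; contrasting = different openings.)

sentence

Basic idea (bar 45) + its repetition (m. 46) form the presentation; fragmentation and cadence (mm. 47-48) form the continuation — the 4-bar whole is a sentence.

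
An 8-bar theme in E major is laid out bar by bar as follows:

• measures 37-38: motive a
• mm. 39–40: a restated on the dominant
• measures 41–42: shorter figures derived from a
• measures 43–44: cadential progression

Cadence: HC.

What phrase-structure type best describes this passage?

sentence

Basic idea (bars 37-38) + its repetition (bars 39–40) form the presentation; fragmentation and cadence (measures 41-44) form the continuation — the 8-bar whole is a sentence.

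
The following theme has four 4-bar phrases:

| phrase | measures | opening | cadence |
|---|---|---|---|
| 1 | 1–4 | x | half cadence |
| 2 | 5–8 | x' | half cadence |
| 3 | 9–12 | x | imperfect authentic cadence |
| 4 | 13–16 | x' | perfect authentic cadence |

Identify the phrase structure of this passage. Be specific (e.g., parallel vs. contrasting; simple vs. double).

Four phrases in two halves: the first half (measures 1–8) ends with a half cadence, the second (bars 9–16) with a perfect authentic cadence — a large antecedent–consequent pair, i.e. a double period.
Phrase 3 begins with the same material as phrase 1, making it parallel.

parallel double period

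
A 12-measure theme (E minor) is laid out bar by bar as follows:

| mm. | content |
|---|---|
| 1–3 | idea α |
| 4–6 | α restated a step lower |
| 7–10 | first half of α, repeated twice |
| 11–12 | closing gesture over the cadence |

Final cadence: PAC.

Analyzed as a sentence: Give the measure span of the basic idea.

The presentation of a sentence is the basic idea (mm. 1-3) plus its repetition (measures 4–6); the basic idea is therefore mm. 1–3.

measures 1–3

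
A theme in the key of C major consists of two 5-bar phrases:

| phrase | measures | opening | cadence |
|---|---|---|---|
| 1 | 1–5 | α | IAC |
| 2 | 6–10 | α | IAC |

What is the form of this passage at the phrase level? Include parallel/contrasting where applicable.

repeated phrase

Both phrases have the same opening (α) and the same cadence (imperfect authentic cadence): the second is a restatement, not a consequent, so this is a repeated phrase rather than a period.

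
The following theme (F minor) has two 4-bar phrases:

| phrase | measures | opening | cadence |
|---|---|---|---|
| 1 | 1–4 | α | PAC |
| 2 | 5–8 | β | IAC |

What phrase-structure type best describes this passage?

phrase group

The second phrase closes with an imperfect authentic cadence, which is not stronger than the first phrase's perfect authentic cadence; without a weak→strong cadential pair there is no antecedent–consequent relationship, so this is a phrase group rather than a period.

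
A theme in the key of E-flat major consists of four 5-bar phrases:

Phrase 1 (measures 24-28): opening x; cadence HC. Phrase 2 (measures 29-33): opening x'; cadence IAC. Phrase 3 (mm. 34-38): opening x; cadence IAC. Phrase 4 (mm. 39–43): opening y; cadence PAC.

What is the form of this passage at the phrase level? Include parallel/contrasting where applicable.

parallel double period

Four phrases in two halves: the first half (measures 24–33) ends with an imperfect authentic cadence, the second (mm. 34–43) with a perfect authentic cadence — a large antecedent–consequent pair, i.e. a double period.
Phrase 3 begins with the same material as phrase 1, making it parallel.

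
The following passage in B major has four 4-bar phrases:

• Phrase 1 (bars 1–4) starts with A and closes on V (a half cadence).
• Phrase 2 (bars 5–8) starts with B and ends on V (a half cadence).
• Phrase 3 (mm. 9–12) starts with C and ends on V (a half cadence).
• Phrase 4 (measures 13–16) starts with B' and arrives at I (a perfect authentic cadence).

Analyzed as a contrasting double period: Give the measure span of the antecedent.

measures 1–8

In a double period the four phrases pair into a large antecedent (phrases 1–2, ending half cadence) and a large consequent (phrases 3–4, ending perfect authentic cadence). The antecedent spans mm. 1-8.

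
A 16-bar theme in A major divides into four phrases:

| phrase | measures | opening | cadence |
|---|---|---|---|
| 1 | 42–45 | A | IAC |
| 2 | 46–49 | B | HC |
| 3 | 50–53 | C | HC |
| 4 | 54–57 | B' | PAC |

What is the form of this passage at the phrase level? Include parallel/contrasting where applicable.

contrasting double period

Four phrases in two halves: the first half (mm. 42–49) ends with a half cadence, the second (bars 50–57) with a perfect authentic cadence — a large antecedent–consequent pair, i.e. a double period.
Phrase 3 begins with different material from phrase 1, making it contrasting.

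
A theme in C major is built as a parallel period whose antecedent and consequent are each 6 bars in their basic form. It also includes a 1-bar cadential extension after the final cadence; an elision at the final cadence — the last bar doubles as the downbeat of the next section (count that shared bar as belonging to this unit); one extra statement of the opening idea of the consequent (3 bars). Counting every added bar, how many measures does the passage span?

16 measures

Basic parallel period: 6 + 6 = 12 bars.
12 (basic form) + 1 (cadential extension) + 3 (extra statement) = 16.
The elision shares a bar with the next section but does not change this unit's count.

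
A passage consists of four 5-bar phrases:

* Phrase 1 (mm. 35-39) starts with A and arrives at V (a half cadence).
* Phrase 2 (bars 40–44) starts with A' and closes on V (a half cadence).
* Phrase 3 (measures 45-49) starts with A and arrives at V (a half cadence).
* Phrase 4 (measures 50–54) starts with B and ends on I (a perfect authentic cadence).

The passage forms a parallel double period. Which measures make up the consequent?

In a double period the first pair of phrases (ending half cadence) is the large antecedent and the second pair (ending perfect authentic cadence) is the large consequent; the consequent is measures 45–54.

measures 45–54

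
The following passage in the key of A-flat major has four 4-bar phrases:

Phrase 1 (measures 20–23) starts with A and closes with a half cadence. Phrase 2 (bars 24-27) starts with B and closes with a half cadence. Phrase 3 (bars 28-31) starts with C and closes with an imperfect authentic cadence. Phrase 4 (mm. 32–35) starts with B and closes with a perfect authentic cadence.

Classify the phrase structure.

Four phrases in two halves: the first half (bars 20–27) ends with a half cadence, the second (measures 28–35) with a perfect authentic cadence — a large antecedent–consequent pair, i.e. a double period.
Phrase 3 begins with different material from phrase 1, making it contrasting.

contrasting double period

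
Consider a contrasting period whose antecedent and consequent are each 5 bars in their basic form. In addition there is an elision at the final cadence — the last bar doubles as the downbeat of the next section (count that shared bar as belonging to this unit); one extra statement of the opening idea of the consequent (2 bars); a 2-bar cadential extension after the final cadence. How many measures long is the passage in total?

14 measures

Basic contrasting period: 5 + 5 = 10 bars.
10 (basic form) + 2 (extra statement) + 2 (cadential extension) = 14.
The elision shares a bar with the next section but does not change this unit's count.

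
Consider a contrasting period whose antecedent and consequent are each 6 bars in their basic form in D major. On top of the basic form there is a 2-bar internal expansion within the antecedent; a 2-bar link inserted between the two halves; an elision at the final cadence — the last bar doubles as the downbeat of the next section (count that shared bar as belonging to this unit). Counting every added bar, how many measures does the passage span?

16 measures

Basic contrasting period: 6 + 6 = 12 bars.
12 (basic form) + 2 (internal expansion) + 2 (link) = 16.
The elision shares a bar with the next section but does not change this unit's count.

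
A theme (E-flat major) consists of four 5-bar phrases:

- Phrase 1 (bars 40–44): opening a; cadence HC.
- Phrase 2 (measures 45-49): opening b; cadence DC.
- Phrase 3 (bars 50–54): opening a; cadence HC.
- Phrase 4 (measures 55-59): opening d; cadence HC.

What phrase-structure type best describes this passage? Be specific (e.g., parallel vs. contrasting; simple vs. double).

phrase group

Phrase 4 ends with a half cadence, no stronger than phrase 2's deceptive cadence, so the four phrases do not form a double period; nor do phrases 3–4 duplicate 1–2, so it is not a repeated period. With no phrase reaching a conclusive cadence, the passage is a phrase group.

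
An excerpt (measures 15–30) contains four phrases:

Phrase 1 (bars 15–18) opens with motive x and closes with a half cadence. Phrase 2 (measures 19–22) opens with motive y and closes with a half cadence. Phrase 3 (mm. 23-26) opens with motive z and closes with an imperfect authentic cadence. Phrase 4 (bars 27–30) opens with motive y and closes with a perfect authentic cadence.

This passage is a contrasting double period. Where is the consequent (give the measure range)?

In a double period the four phrases pair into a large antecedent (phrases 1–2, ending half cadence) and a large consequent (phrases 3–4, ending perfect authentic cadence). The consequent spans mm. 23–30.

measures 23–30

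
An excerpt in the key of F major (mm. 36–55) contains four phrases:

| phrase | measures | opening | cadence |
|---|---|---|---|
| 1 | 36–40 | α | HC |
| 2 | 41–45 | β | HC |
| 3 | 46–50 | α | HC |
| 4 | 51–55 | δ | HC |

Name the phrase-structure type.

phrase group

Phrase 4 ends with a half cadence, no stronger than phrase 2's half cadence, so the four phrases do not form a double period; nor do phrases 3–4 duplicate 1–2, so it is not a repeated period. With no phrase reaching a conclusive cadence, the passage is a phrase group.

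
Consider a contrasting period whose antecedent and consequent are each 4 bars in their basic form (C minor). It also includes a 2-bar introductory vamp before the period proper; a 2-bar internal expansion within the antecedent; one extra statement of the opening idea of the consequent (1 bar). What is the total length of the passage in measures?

13 measures

Basic contrasting period: 4 + 4 = 8 bars.
8 (basic form) + 2 (introduction) + 2 (internal expansion) + 1 (extra statement) = 13.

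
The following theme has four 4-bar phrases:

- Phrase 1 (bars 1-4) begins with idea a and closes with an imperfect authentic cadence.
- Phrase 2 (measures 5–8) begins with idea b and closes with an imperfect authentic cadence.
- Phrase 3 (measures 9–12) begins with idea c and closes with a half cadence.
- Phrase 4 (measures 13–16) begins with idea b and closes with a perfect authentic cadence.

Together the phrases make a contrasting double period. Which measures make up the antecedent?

In a double period the first pair of phrases (ending imperfect authentic cadence) is the large antecedent and the second pair (ending perfect authentic cadence) is the large consequent; the antecedent is measures 1–8.

measures 1–8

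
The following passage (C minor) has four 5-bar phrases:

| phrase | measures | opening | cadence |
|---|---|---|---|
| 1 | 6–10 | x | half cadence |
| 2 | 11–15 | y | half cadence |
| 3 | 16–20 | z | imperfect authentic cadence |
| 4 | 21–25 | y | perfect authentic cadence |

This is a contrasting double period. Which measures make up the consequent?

measures 16–25

In a double period the first pair of phrases (ending half cadence) is the large antecedent and the second pair (ending perfect authentic cadence) is the large consequent; the consequent is measures 16–25.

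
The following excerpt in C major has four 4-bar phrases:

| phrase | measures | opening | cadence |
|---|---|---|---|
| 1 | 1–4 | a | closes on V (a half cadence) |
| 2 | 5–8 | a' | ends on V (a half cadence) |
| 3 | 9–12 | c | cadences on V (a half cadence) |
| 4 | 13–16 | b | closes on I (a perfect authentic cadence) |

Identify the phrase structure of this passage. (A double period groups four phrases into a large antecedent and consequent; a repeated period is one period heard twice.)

Four phrases in two halves: the first half (bars 1–8) ends with a half cadence, the second (measures 9–16) with a perfect authentic cadence — a large antecedent–consequent pair, i.e. a double period.
Phrase 3 begins with different material from phrase 1, making it contrasting.

contrasting double period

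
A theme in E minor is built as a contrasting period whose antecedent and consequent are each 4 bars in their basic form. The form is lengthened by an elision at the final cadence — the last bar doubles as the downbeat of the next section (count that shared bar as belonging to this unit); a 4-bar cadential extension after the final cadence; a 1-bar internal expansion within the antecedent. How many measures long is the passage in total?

13 measures

Basic contrasting period: 4 + 4 = 8 bars.
8 (basic form) + 4 (cadential extension) + 1 (internal expansion) = 13.
The elision shares a bar with the next section but does not change this unit's count.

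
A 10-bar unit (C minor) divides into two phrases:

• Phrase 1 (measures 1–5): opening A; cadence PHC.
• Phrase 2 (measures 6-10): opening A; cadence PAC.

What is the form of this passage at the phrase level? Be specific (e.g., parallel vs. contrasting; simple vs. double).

Phrase 1 ends with a Phrygian half cadence (weaker) and phrase 2 with a perfect authentic cadence (stronger): antecedent + consequent = a period.
The two phrases open with the same material (A / A), so the period is parallel.

parallel period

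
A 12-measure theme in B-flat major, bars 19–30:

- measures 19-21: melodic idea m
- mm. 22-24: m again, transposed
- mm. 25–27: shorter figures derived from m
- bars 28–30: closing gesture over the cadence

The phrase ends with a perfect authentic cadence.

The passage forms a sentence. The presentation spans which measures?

The presentation of a sentence is the basic idea (bars 19–21) plus its repetition (measures 22–24); the presentation is therefore mm. 19-24.

measures 19–24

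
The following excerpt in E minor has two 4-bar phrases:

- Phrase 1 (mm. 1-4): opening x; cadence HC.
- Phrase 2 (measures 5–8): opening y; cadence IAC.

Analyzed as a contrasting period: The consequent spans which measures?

measures 5–8

The antecedent is the phrase ending with the weaker cadence (half cadence, phrase 1) and the consequent the one ending more conclusively (imperfect authentic cadence, phrase 2); the consequent is bars 5-8.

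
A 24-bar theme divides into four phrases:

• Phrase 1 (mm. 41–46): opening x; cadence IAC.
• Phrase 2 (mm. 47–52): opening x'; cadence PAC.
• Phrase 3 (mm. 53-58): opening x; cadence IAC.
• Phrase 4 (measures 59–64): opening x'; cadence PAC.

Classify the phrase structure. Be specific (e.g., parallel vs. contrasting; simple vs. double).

repeated period

The cadence pattern IAC–PAC–IAC–PAC is weak–strong twice, and phrases 3–4 restate phrases 1–2: a period heard twice, not a double period (which would end weakly at phrase 2).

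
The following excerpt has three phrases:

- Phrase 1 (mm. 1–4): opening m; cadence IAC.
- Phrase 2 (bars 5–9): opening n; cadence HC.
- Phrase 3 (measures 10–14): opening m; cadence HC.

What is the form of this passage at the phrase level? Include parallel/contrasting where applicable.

The final phrase closes with a half cadence, which is not stronger than the preceding half cadence; the 3 phrases lack an overall antecedent–consequent design and so form a phrase group.

phrase group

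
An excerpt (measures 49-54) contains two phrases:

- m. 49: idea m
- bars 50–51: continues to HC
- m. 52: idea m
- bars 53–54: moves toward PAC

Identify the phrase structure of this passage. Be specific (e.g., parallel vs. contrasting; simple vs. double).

Phrase 1 ends with a half cadence (weaker) and phrase 2 with a perfect authentic cadence (stronger): antecedent + consequent = a period.
The two phrases open with the same material (m / m), so the period is parallel.

parallel period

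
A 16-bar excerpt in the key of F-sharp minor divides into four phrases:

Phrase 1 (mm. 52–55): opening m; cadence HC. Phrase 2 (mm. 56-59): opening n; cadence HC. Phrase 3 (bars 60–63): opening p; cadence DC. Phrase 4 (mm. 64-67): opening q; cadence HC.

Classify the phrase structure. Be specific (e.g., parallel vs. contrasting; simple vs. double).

phrase group

Phrase 4 ends with a half cadence, no stronger than phrase 2's half cadence, so the four phrases do not form a double period; nor do phrases 3–4 duplicate 1–2, so it is not a repeated period. With no phrase reaching a conclusive cadence, the passage is a phrase group.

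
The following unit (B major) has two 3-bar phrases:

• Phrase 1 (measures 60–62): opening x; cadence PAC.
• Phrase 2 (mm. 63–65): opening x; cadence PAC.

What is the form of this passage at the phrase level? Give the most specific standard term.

repeated phrase

Both phrases have the same opening (x) and the same cadence (perfect authentic cadence): the second is a restatement, not a consequent, so this is a repeated phrase rather than a period.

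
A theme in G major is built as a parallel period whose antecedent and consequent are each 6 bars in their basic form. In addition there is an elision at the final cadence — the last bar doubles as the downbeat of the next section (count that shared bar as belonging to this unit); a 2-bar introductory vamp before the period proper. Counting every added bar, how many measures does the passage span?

Basic parallel period: 6 + 6 = 12 bars.
12 (basic form) + 2 (introduction) = 14.
The elision shares a bar with the next section but does not change this unit's count.

14 measures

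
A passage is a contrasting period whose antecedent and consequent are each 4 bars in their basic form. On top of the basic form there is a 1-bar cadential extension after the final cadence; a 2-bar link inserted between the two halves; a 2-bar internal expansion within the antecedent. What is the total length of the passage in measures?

13 measures

Basic contrasting period: 4 + 4 = 8 bars.
8 (basic form) + 1 (cadential extension) + 2 (link) + 2 (internal expansion) = 13.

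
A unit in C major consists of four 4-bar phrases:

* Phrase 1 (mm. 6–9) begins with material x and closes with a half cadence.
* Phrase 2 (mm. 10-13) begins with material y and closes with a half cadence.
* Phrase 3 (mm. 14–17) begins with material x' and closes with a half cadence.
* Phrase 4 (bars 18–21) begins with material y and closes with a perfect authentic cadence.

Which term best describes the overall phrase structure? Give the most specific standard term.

Four phrases in two halves: the first half (mm. 6-13) ends with a half cadence, the second (mm. 14–21) with a perfect authentic cadence — a large antecedent–consequent pair, i.e. a double period.
Phrase 3 begins with the same material as phrase 1, making it parallel.

parallel double period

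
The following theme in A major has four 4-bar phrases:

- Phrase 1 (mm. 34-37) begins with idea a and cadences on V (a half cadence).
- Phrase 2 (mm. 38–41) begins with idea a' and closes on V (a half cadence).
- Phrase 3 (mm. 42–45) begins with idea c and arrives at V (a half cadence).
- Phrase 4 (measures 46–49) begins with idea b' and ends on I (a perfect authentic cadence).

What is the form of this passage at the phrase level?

contrasting double period

Four phrases in two halves: the first half (mm. 34-41) ends with a half cadence, the second (measures 42–49) with a perfect authentic cadence — a large antecedent–consequent pair, i.e. a double period.
Phrase 3 begins with different material from phrase 1, making it contrasting.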